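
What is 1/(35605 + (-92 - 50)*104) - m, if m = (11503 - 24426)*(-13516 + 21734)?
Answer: 2212914696119/20837 ≈ 1.0620e+8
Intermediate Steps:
m = -106201214 (m = -12923*8218 = -106201214)
1/(35605 + (-92 - 50)*104) - m = 1/(35605 + (-92 - 50)*104) - 1*(-106201214) = 1/(35605 - 142*104) + 106201214 = 1/(35605 - 14768) + 106201214 = 1/20837 + 106201214 = 2212914696119/20837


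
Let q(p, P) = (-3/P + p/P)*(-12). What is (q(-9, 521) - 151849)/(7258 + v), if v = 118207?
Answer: -15822637/13073453 ≈ -1.2103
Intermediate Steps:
q(p, P) = 36/P - 12*p/P
(q(-9, 521) - 151849)/(7258 + v) = (12*(3 - 1*(-9))/521 - 151849)/(7258 + 118207) = (12*(1/521)*(3 + 9) - 151849)/125465 = (12*(1/521)*12 - 151849)*(1/125465) = (144/521 - 151849)*(1/125465) = -79113185/521*1/125465 = -15822637/13073453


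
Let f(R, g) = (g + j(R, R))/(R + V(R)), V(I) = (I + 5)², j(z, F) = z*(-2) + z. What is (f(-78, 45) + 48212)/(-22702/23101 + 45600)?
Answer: 5848279999835/5531313597398 ≈ 1.0573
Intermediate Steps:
j(z, F) = -z (j(z, F) = -2*z + z = -z)
V(I) = (5 + I)²
f(R, g) = (g - R)/(R + (5 + R)²)
(f(-78, 45) + 48212)/(-22702/23101 + 45600) = ((45 - 1*(-78))/(-78 + (5 - 78)²) + 48212)/(-22702/23101 + 45600) = ((45 + 78)/(-78 + (-73)²) + 48212)/(-22702*1/23101 + 45600) = (123/(-78 + 5329) + 48212)/(-22702/23101 + 45600) = (123/5251 + 48212)/(1053382898/23101) = ((1/5251)*123 + 48212)*(23101/1053382898) = (123/5251 + 48212)*(23101/1053382898) = (253161335/5251)*(23101/1053382898) = 5848279999835/5531313597398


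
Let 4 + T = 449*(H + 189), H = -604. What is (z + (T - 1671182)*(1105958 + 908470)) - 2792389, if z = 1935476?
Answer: -3741843169901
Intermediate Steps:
T = -186339 (T = -4 + 449*(-604 + 189) = -4 + 449*(-415) = -4 - 186335 = -186339)
(z + (T - 1671182)*(1105958 + 908470)) - 2792389 = (1935476 + (-186339 - 1671182)*(1105958 + 908470)) - 2792389 = (1935476 - 1857521*2014428) - 2792389 = (1935476 - 3741842312988) - 2792389 = -3741840377512 - 2792389 = -3741843169901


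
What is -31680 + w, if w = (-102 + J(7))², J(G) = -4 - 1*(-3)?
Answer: -21071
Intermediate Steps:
J(G) = -1 (J(G) = -4 + 3 = -1)
w = 10609 (w = (-102 - 1)² = (-103)² = 10609)
-31680 + w = -31680 + 10609 = -21071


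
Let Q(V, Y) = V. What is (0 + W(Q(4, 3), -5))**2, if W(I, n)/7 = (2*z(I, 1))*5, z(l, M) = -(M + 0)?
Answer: 4900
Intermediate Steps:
z(l, M) = -M
W(I, n) = -70 (W(I, n) = 7*((2*(-1*1))*5) = 7*((2*(-1))*5) = 7*(-2*5) = 7*(-10) = -70)
(0 + W(Q(4, 3), -5))**2 = (0 - 70)**2 = (-70)**2 = 4900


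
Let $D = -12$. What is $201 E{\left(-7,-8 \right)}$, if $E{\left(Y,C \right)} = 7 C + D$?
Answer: $-13668$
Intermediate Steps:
$E{\left(Y,C \right)} = -12 + 7 C$ ($E{\left(Y,C \right)} = 7 C - 12 = -12 + 7 C$)
$201 E{\left(-7,-8 \right)} = 201 \left(-12 + 7 \left(-8\right)\right) = 201 \left(-12 - 56\right) = 201 \left(-68\right) = -13668$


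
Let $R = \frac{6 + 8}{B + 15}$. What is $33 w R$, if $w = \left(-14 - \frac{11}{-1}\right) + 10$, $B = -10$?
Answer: $\frac{3234}{5} \approx 646.8$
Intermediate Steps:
$R = \frac{14}{5}$ ($R = \frac{6 + 8}{-10 + 15} = \frac{14}{5} \approx 2.8$)
$w = 7$ ($w = \left(-14 - -11\right) + 10 = \left(-14 + 11\right) + 10 = -3 + 10 = 7$)
$33 w R = 33 \cdot 7 \cdot \frac{14}{5} = 231 \cdot \frac{14}{5} = \frac{3234}{5}$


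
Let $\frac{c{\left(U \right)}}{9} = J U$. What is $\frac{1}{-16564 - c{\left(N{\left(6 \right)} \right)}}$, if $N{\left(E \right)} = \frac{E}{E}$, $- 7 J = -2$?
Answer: $- \frac{7}{115966} \approx -6.0363 \cdot 10^{-5}$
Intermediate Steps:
$J = \frac{2}{7}$ ($J = \left(- \frac{1}{7}\right) \left(-2\right) = \frac{2}{7} \approx 0.28571$)
$N{\left(E \right)} = 1$
$c{\left(U \right)} = \frac{18 U}{7}$ ($c{\left(U \right)} = 9 \frac{2 U}{7} = \frac{18 U}{7}$)
$\frac{1}{-16564 - c{\left(N{\left(6 \right)} \right)}} = \frac{1}{-16564 - \frac{18}{7} \cdot 1} = \frac{1}{-16564 - \frac{18}{7}} = \frac{1}{- \frac{115966}{7}} = - \frac{7}{115966}$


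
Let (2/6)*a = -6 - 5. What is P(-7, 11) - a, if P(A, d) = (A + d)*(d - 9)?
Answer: 41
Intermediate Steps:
a = -33 (a = 3*(-6 - 5) = 3*(-11) = -33)
P(A, d) = (-9 + d)*(A + d) (P(A, d) = (A + d)*(-9 + d) = (-9 + d)*(A + d))
P(-7, 11) - a = (11² - 9*(-7) - 9*11 - 7*11) - 1*(-33) = (121 + 63 - 99 - 77) + 33 = 8 + 33 = 41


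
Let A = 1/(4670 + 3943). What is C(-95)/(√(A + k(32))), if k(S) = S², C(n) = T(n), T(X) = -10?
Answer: -30*√8440465341/8819713 ≈ -0.31250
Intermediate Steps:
A = 1/8613 ≈ 0.00011610
C(n) = -10
C(-95)/(√(A + k(32))) = -10/√(1/8613 + 32²) = -10/√(1/8613 + 1024) = -10*3*√8440465341/8819713 = -30*√8440465341/8819713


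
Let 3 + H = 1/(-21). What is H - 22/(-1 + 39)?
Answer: -1447/399 ≈ -3.6266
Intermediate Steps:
H = -64/21 (H = -3 + 1/(-21) = -3 - 1/21 = -64/21 ≈ -3.0476)
H - 22/(-1 + 39) = -64/21 - 22/(-1 + 39) = -64/21 - 22/38 = -64/21 - 22*1/38 = -64/21 - 11/19 = -1447/399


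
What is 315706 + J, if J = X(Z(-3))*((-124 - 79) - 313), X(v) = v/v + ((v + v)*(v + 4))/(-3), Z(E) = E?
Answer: 314158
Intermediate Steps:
X(v) = 1 - 2*v*(4 + v)/3 (X(v) = 1 + ((2*v)*(4 + v))*(-⅓) = 1 + (2*v*(4 + v))*(-⅓) = 1 - 2*v*(4 + v)/3)
J = -1548 (J = (1 - 8/3*(-3) - ⅔*(-3)²)*((-124 - 79) - 313) = (1 + 8 - ⅔*9)*(-203 - 313) = (1 + 8 - 6)*(-516) = 3*(-516) = -1548)
315706 + J = 315706 - 1548 = 314158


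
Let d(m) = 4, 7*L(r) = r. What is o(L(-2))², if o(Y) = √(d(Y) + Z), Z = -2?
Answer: 2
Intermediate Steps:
L(r) = r/7
o(Y) = √2 (o(Y) = √(4 - 2) = √2)
o(L(-2))² = (√2)² = 2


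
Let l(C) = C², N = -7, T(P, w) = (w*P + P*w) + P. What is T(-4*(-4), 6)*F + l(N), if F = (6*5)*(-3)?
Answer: -18671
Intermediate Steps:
T(P, w) = P + 2*P*w (T(P, w) = (P*w + P*w) + P = 2*P*w + P = P + 2*P*w)
F = -90 (F = 30*(-3) = -90)
T(-4*(-4), 6)*F + l(N) = ((-4*(-4))*(1 + 2*6))*(-90) + (-7)² = (16*(1 + 12))*(-90) + 49 = (16*13)*(-90) + 49 = 208*(-90) + 49 = -18720 + 49 = -18671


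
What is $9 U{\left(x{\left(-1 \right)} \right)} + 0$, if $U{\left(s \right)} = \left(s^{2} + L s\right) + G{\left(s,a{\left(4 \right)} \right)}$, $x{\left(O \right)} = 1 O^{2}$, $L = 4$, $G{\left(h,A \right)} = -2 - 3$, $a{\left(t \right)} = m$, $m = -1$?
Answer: $0$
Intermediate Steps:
$a{\left(t \right)} = -1$
$G{\left(h,A \right)} = -5$ ($G{\left(h,A \right)} = -2 - 3 = -5$)
$x{\left(O \right)} = O^{2}$
$U{\left(s \right)} = -5 + s^{2} + 4 s$ ($U{\left(s \right)} = \left(s^{2} + 4 s\right) - 5 = -5 + s^{2} + 4 s$)
$9 U{\left(x{\left(-1 \right)} \right)} + 0 = 9 \left(-5 + \left(\left(-1\right)^{2}\right)^{2} + 4 \left(-1\right)^{2}\right) + 0 = 9 \left(-5 + 1^{2} + 4 \cdot 1\right) + 0 = 9 \left(-5 + 1 + 4\right) + 0 = 9 \cdot 0 + 0 = 0 + 0 = 0$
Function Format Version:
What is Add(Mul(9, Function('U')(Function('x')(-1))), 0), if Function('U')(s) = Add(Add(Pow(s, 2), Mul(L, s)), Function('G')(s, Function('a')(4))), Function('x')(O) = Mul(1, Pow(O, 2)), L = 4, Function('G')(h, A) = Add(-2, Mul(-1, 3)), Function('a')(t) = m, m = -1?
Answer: 0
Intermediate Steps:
Function('a')(t) = -1
Function('G')(h, A) = -5 (Function('G')(h, A) = Add(-2, -3) = -5)
Function('x')(O) = Pow(O, 2)
Function('U')(s) = Add(-5, Pow(s, 2), Mul(4, s)) (Function('U')(s) = Add(Add(Pow(s, 2), Mul(4, s)), -5) = Add(-5, Pow(s, 2), Mul(4, s)))
Add(Mul(9, Function('U')(Function('x')(-1))), 0) = Add(Mul(9, Add(-5, Pow(Pow(-1, 2), 2), Mul(4, Pow(-1, 2)))), 0) = Add(Mul(9, Add(-5, Pow(1, 2), Mul(4, 1))), 0) = Add(Mul(9, Add(-5, 1, 4)), 0) = Add(Mul(9, 0), 0) = Add(0, 0) = 0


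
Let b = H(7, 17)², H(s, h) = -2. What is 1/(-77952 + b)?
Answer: -1/77948 ≈ -1.2829e-5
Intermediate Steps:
b = 4 (b = (-2)² = 4)
1/(-77952 + b) = 1/(-77952 + 4) = 1/(-77948) = -1/77948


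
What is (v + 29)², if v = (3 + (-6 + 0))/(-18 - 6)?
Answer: 54289/64 ≈ 848.27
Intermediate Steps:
v = ⅛ (v = (3 - 6)/(-24) = -3*(-1/24) = ⅛ ≈ 0.12500)
(v + 29)² = (⅛ + 29)² = (233/8)² = 54289/64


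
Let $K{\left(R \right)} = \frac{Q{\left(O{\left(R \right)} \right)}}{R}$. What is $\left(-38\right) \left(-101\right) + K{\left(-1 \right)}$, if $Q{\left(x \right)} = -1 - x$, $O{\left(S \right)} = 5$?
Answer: $3844$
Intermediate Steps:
$K{\left(R \right)} = - \frac{6}{R}$ ($K{\left(R \right)} = \frac{-1 - 5}{R} = - \frac{6}{R}$)
$\left(-38\right) \left(-101\right) + K{\left(-1 \right)} = \left(-38\right) \left(-101\right) - \frac{6}{-1} = 3838 - -6 = 3838 + 6 = 3844$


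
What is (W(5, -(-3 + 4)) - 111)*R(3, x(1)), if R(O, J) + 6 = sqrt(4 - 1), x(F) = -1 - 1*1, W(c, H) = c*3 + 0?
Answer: 576 - 96*sqrt(3) ≈ 409.72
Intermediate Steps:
W(c, H) = 3*c (W(c, H) = 3*c + 0 = 3*c)
x(F) = -2 (x(F) = -1 - 1 = -2)
R(O, J) = -6 + sqrt(3) (R(O, J) = -6 + sqrt(4 - 1) = -6 + sqrt(3))
(W(5, -(-3 + 4)) - 111)*R(3, x(1)) = (3*5 - 111)*(-6 + sqrt(3)) = (15 - 111)*(-6 + sqrt(3)) = -96*(-6 + sqrt(3)) = 576 - 96*sqrt(3)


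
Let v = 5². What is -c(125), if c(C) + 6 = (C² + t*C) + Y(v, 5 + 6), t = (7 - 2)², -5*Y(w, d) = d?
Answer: -93709/5 ≈ -18742.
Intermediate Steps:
v = 25
Y(w, d) = -d/5
t = 25 (t = 5² = 25)
c(C) = -41/5 + C² + 25*C (c(C) = -6 + ((C² + 25*C) - (5 + 6)/5) = -6 + ((C² + 25*C) - ⅕*11) = -6 + ((C² + 25*C) - 11/5) = -6 + (-11/5 + C² + 25*C) = -41/5 + C² + 25*C)
-c(125) = -(-41/5 + 125² + 25*125) = -(-41/5 + 15625 + 3125) = -1*93709/5 = -93709/5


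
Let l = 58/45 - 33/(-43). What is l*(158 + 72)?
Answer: 183034/387 ≈ 472.96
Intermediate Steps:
l = 3979/1935 (l = 58*(1/45) - 33*(-1/43) = 58/45 + 33/43 = 3979/1935 ≈ 2.0563)
l*(158 + 72) = 3979*(158 + 72)/1935 = (3979/1935)*230 = 183034/387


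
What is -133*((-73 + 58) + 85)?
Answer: -9310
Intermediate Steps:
-133*((-73 + 58) + 85) = -133*(-15 + 85) = -133*70 = -9310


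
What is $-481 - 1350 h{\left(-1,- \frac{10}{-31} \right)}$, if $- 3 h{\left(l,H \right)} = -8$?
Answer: $-4081$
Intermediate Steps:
$h{\left(l,H \right)} = \frac{8}{3}$ ($h{\left(l,H \right)} = \left(- \frac{1}{3}\right) \left(-8\right) = \frac{8}{3}$)
$-481 - 1350 h{\left(-1,- \frac{10}{-31} \right)} = -481 - 3600 = -4081$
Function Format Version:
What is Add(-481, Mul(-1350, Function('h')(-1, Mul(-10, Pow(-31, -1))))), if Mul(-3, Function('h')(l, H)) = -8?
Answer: -4081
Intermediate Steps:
Function('h')(l, H) = Rational(8, 3) (Function('h')(l, H) = Mul(Rational(-1, 3), -8) = Rational(8, 3))
Add(-481, Mul(-1350, Function('h')(-1, Mul(-10, Pow(-31, -1))))) = Add(-481, Mul(-1350, Rational(8, 3))) = Add(-481, -3600) = -4081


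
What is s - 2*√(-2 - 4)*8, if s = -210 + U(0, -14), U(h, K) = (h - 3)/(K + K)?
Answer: -5877/28 - 16*I*√6 ≈ -209.89 - 39.192*I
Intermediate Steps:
U(h, K) = (-3 + h)/(2*K) (U(h, K) = (-3 + h)/((2*K)) = (-3 + h)*(1/(2*K)) = (-3 + h)/(2*K))
s = -5877/28 (s = -210 + (½)*(-3 + 0)/(-14) = -210 + (½)*(-1/14)*(-3) = -210 + 3/28 = -5877/28 ≈ -209.89)
s - 2*√(-2 - 4)*8 = -5877/28 - 2*√(-2 - 4)*8 = -5877/28 - 2*√(-6)*8 = -5877/28 - 2*(I*√6)*8 = -5877/28 - 2*I*√6*8 = -5877/28 - 16*I*√6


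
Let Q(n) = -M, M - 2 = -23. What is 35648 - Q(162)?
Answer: 35627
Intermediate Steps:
M = -21 (M = 2 - 23 = -21)
Q(n) = 21 (Q(n) = -1*(-21) = 21)
35648 - Q(162) = 35648 - 1*21 = 35648 - 21 = 35627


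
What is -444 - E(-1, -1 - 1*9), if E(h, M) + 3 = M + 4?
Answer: -435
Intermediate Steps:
E(h, M) = 1 + M (E(h, M) = -3 + (M + 4) = -3 + (4 + M) = 1 + M)
-444 - E(-1, -1 - 1*9) = -444 - (1 + (-1 - 1*9)) = -444 - (1 + (-1 - 9)) = -444 - (1 - 10) = -444 - 1*(-9) = -444 + 9 = -435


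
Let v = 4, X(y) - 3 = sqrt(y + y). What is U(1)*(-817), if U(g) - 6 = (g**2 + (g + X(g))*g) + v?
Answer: -12255 - 817*sqrt(2) ≈ -13410.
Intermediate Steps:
X(y) = 3 + sqrt(2)*sqrt(y) (X(y) = 3 + sqrt(y + y) = 3 + sqrt(2*y) = 3 + sqrt(2)*sqrt(y))
U(g) = 10 + g**2 + g*(3 + g + sqrt(2)*sqrt(g)) (U(g) = 6 + ((g**2 + (g + (3 + sqrt(2)*sqrt(g)))*g) + 4) = 6 + ((g**2 + (3 + g + sqrt(2)*sqrt(g))*g) + 4) = 6 + ((g**2 + g*(3 + g + sqrt(2)*sqrt(g))) + 4) = 6 + (4 + g**2 + g*(3 + g + sqrt(2)*sqrt(g))) = 10 + g**2 + g*(3 + g + sqrt(2)*sqrt(g)))
U(1)*(-817) = (10 + 2*1**2 + 1*(3 + sqrt(2)*sqrt(1)))*(-817) = (10 + 2*1 + 1*(3 + sqrt(2)*1))*(-817) = (10 + 2 + 1*(3 + sqrt(2)))*(-817) = (10 + 2 + (3 + sqrt(2)))*(-817) = (15 + sqrt(2))*(-817) = -12255 - 817*sqrt(2)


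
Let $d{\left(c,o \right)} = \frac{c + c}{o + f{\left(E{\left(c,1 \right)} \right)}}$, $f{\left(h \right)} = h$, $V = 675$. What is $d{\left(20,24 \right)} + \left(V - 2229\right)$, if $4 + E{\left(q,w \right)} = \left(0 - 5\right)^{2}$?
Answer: $- \frac{13978}{9} \approx -1553.1$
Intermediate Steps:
$E{\left(q,w \right)} = 21$ ($E{\left(q,w \right)} = -4 + \left(0 - 5\right)^{2} = -4 + \left(-5\right)^{2} = -4 + 25 = 21$)
$d{\left(c,o \right)} = \frac{2 c}{21 + o}$ ($d{\left(c,o \right)} = \frac{c + c}{o + 21} = \frac{2 c}{21 + o}$)
$d{\left(20,24 \right)} + \left(V - 2229\right) = 2 \cdot 20 \frac{1}{21 + 24} + \left(675 - 2229\right) = 2 \cdot 20 \cdot \frac{1}{45} + \left(675 - 2229\right) = 2 \cdot 20 \cdot \frac{1}{45} - 1554 = \frac{8}{9} - 1554 = - \frac{13978}{9}$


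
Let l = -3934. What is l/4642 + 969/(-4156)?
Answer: -10423901/9646076 ≈ -1.0806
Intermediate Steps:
l/4642 + 969/(-4156) = -3934/4642 + 969/(-4156) = -3934*1/4642 + 969*(-1/4156) = -1967/2321 - 969/4156 = -10423901/9646076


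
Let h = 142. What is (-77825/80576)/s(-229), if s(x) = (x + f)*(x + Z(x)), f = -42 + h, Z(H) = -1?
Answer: -15565/478137984 ≈ -3.2553e-5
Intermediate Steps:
f = 100 (f = -42 + 142 = 100)
s(x) = (-1 + x)*(100 + x) (s(x) = (x + 100)*(x - 1) = (100 + x)*(-1 + x) = (-1 + x)*(100 + x))
(-77825/80576)/s(-229) = (-77825/80576)/(-100 + (-229)**2 + 99*(-229)) = (-77825*1/80576)/(-100 + 52441 - 22671) = -77825/80576/29670 = -77825/80576*1/29670 = -15565/478137984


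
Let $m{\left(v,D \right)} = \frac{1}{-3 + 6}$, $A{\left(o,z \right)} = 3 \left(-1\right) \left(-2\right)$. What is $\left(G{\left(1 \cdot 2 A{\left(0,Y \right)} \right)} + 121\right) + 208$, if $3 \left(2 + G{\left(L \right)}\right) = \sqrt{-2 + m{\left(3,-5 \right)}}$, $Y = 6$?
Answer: $327 + \frac{i \sqrt{15}}{9} \approx 327.0 + 0.43033 i$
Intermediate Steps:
$A{\left(o,z \right)} = 6$ ($A{\left(o,z \right)} = \left(-3\right) \left(-2\right) = 6$)
$m{\left(v,D \right)} = \frac{1}{3}$
$G{\left(L \right)} = -2 + \frac{i \sqrt{15}}{9}$ ($G{\left(L \right)} = -2 + \frac{\sqrt{-2 + \frac{1}{3}}}{3} = -2 + \frac{\sqrt{- \frac{5}{3}}}{3} = -2 + \frac{\frac{1}{3} i \sqrt{15}}{3} = -2 + \frac{i \sqrt{15}}{9}$)
$\left(G{\left(1 \cdot 2 A{\left(0,Y \right)} \right)} + 121\right) + 208 = \left(\left(-2 + \frac{i \sqrt{15}}{9}\right) + 121\right) + 208 = \left(119 + \frac{i \sqrt{15}}{9}\right) + 208 = 327 + \frac{i \sqrt{15}}{9}$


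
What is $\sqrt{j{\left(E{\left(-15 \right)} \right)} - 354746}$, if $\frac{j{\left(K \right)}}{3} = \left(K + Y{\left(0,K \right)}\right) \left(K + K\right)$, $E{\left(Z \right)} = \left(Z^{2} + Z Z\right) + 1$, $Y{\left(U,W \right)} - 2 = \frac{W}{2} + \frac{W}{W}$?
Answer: $\sqrt{1483981} \approx 1218.2$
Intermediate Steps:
$Y{\left(U,W \right)} = 3 + \frac{W}{2}$ ($Y{\left(U,W \right)} = 2 + \left(\frac{W}{2} + \frac{W}{W}\right) = 2 + \left(W \frac{1}{2} + 1\right) = 2 + \left(\frac{W}{2} + 1\right) = 2 + \left(1 + \frac{W}{2}\right) = 3 + \frac{W}{2}$)
$E{\left(Z \right)} = 1 + 2 Z^{2}$ ($E{\left(Z \right)} = \left(Z^{2} + Z^{2}\right) + 1 = 2 Z^{2} + 1 = 1 + 2 Z^{2}$)
$j{\left(K \right)} = 6 K \left(3 + \frac{3 K}{2}\right)$ ($j{\left(K \right)} = 3 \left(K + \left(3 + \frac{K}{2}\right)\right) \left(K + K\right) = 3 \left(3 + \frac{3 K}{2}\right) 2 K = 3 \cdot 2 K \left(3 + \frac{3 K}{2}\right) = 6 K \left(3 + \frac{3 K}{2}\right)$)
$\sqrt{j{\left(E{\left(-15 \right)} \right)} - 354746} = \sqrt{9 \left(1 + 2 \left(-15\right)^{2}\right) \left(2 + \left(1 + 2 \left(-15\right)^{2}\right)\right) - 354746} = \sqrt{9 \left(1 + 2 \cdot 225\right) \left(2 + \left(1 + 2 \cdot 225\right)\right) - 354746} = \sqrt{9 \left(1 + 450\right) \left(2 + \left(1 + 450\right)\right) - 354746} = \sqrt{9 \cdot 451 \left(2 + 451\right) - 354746} = \sqrt{9 \cdot 451 \cdot 453 - 354746} = \sqrt{1838727 - 354746} = \sqrt{1483981}$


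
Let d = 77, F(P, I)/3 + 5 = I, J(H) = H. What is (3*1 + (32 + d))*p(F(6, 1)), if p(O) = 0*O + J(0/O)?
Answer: 0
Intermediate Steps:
F(P, I) = -15 + 3*I
p(O) = 0 (p(O) = 0*O + 0/O = 0 + 0 = 0)
(3*1 + (32 + d))*p(F(6, 1)) = (3*1 + (32 + 77))*0 = (3 + 109)*0 = 112*0 = 0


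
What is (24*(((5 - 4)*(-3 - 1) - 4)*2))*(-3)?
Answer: 1152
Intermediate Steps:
(24*(((5 - 4)*(-3 - 1) - 4)*2))*(-3) = (24*((1*(-4) - 4)*2))*(-3) = (24*((-4 - 4)*2))*(-3) = (24*(-8*2))*(-3) = (24*(-16))*(-3) = -384*(-3) = 1152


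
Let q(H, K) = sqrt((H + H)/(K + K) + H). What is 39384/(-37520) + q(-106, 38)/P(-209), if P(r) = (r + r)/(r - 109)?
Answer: -4923/4690 + 159*I*sqrt(39273)/3971 ≈ -1.0497 + 7.935*I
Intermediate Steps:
P(r) = 2*r/(-109 + r) (P(r) = (2*r)/(-109 + r) = 2*r/(-109 + r))
q(H, K) = sqrt(H + H/K) (q(H, K) = sqrt((2*H)/((2*K)) + H) = sqrt((2*H)*(1/(2*K)) + H) = sqrt(H/K + H) = sqrt(H + H/K))
39384/(-37520) + q(-106, 38)/P(-209) = 39384/(-37520) + sqrt(-106 - 106/38)/((2*(-209)/(-109 - 209))) = 39384*(-1/37520) + sqrt(-106 - 106*1/38)/((2*(-209)/(-318))) = -4923/4690 + sqrt(-106 - 53/19)/((2*(-209)*(-1/318))) = -4923/4690 + sqrt(-2067/19)/(209/159) = -4923/4690 + (I*sqrt(39273)/19)*(159/209) = -4923/4690 + 159*I*sqrt(39273)/3971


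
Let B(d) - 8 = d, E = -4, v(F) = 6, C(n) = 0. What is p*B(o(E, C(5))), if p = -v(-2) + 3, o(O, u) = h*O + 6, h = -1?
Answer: -54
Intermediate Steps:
o(O, u) = 6 - O (o(O, u) = -O + 6 = 6 - O)
B(d) = 8 + d
p = -3 (p = -1*6 + 3 = -6 + 3 = -3)
p*B(o(E, C(5))) = -3*(8 + (6 - 1*(-4))) = -3*(8 + (6 + 4)) = -3*(8 + 10) = -3*18 = -54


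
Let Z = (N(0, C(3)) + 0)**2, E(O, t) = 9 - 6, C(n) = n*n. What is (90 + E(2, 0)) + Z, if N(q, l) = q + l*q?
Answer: 93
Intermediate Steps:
C(n) = n**2
E(O, t) = 3
Z = 0 (Z = (0*(1 + 3**2) + 0)**2 = (0*(1 + 9) + 0)**2 = (0*10 + 0)**2 = (0 + 0)**2 = 0**2 = 0)
(90 + E(2, 0)) + Z = (90 + 3) + 0 = 93 + 0 = 93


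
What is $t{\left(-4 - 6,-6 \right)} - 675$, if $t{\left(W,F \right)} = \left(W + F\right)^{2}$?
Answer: $-419$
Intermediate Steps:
$t{\left(W,F \right)} = \left(F + W\right)^{2}$
$t{\left(-4 - 6,-6 \right)} - 675 = \left(-6 - 10\right)^{2} - 675 = \left(-16\right)^{2} - 675 = 256 - 675 = -419$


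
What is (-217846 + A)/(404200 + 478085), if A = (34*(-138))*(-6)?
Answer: -189694/882285 ≈ -0.21500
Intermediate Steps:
A = 28152 (A = -4692*(-6) = 28152)
(-217846 + A)/(404200 + 478085) = (-217846 + 28152)/(404200 + 478085) = -189694/882285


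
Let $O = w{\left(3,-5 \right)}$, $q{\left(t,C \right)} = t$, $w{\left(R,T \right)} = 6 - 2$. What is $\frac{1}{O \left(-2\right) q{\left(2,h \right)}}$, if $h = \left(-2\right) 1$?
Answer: $- \frac{1}{16} \approx -0.0625$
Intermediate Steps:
$h = -2$
$w{\left(R,T \right)} = 4$
$O = 4$
$\frac{1}{O \left(-2\right) q{\left(2,h \right)}} = \frac{1}{4 \left(-2\right) 2} = \frac{1}{\left(-8\right) 2} = \frac{1}{-16} = - \frac{1}{16}$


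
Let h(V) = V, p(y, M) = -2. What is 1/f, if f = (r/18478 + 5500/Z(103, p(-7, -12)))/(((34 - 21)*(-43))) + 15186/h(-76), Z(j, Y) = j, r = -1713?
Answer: -10107124157/2020526792069 ≈ -0.0050022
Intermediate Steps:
f = -2020526792069/10107124157 (f = (-1713/18478 + 5500/103)/(((34 - 21)*(-43))) + 15186/(-76) = (-1713*1/18478 + 5500*(1/103))/((13*(-43))) + 15186*(-1/76) = (-1713/18478 + 5500/103)/(-559) - 7593/38 = (101452561/1903234)*(-1/559) - 7593/38 = -101452561/1063907806 - 7593/38 = -2020526792069/10107124157 ≈ -199.91)
1/f = 1/(-2020526792069/10107124157) = -10107124157/2020526792069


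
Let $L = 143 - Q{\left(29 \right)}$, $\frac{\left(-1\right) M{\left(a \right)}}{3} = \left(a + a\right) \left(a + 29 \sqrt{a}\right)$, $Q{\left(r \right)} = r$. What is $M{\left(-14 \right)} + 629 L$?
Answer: $70530 + 2436 i \sqrt{14} \approx 70530.0 + 9114.7 i$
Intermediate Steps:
$M{\left(a \right)} = - 6 a \left(a + 29 \sqrt{a}\right)$ ($M{\left(a \right)} = - 3 \left(a + a\right) \left(a + 29 \sqrt{a}\right) = - 3 \cdot 2 a \left(a + 29 \sqrt{a}\right) = - 6 a \left(a + 29 \sqrt{a}\right)$)
$L = 114$ ($L = 143 - 29 = 114$)
$M{\left(-14 \right)} + 629 L = \left(- 174 \left(-14\right)^{\frac{3}{2}} - 6 \left(-14\right)^{2}\right) + 629 \cdot 114 = \left(- 174 \left(- 14 i \sqrt{14}\right) - 1176\right) + 71706 = \left(2436 i \sqrt{14} - 1176\right) + 71706 = \left(-1176 + 2436 i \sqrt{14}\right) + 71706 = 70530 + 2436 i \sqrt{14}$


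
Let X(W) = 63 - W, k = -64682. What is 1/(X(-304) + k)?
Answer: -1/64315 ≈ -1.5548e-5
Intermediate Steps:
1/(X(-304) + k) = 1/((63 - 1*(-304)) - 64682) = 1/((63 + 304) - 64682) = 1/(367 - 64682) = 1/(-64315) = -1/64315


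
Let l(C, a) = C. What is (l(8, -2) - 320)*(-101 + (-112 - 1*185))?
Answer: 124176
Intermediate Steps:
(l(8, -2) - 320)*(-101 + (-112 - 1*185)) = (8 - 320)*(-101 + (-112 - 1*185)) = -312*(-101 + (-112 - 185)) = -312*(-101 - 297) = -312*(-398) = 124176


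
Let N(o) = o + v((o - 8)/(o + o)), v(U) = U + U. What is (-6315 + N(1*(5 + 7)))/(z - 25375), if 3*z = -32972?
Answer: 18908/109097 ≈ 0.17331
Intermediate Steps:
z = -32972/3 (z = (⅓)*(-32972) = -32972/3 ≈ -10991.)
v(U) = 2*U
N(o) = o + (-8 + o)/o (N(o) = o + 2*((o - 8)/(o + o)) = o + 2*((-8 + o)/((2*o))) = o + 2*((-8 + o)*(1/(2*o))) = o + 2*((-8 + o)/(2*o)) = o + (-8 + o)/o)
(-6315 + N(1*(5 + 7)))/(z - 25375) = (-6315 + (1 + 1*(5 + 7) - 8/(5 + 7)))/(-32972/3 - 25375) = (-6315 + (1 + 1*12 - 8/(1*12)))/(-109097/3) = (-6315 + (1 + 12 - 8/12))*(-3/109097) = (-6315 + (1 + 12 - 8*1/12))*(-3/109097) = (-6315 + (1 + 12 - ⅔))*(-3/109097) = (-6315 + 37/3)*(-3/109097) = -18908/3*(-3/109097) = 18908/109097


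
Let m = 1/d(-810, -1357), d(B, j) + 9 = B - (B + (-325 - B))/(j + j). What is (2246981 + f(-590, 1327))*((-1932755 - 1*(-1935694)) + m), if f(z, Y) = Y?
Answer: 14689683948094380/2223091 ≈ 6.6078e+9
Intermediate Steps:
d(B, j) = -9 + B + 325/(2*j) (d(B, j) = -9 + (B - (B + (-325 - B))/(j + j)) = -9 + (B - (-325)/(2*j)) = -9 + (B + 325/(2*j)) = -9 + B + 325/(2*j))
m = -2714/2223091 (m = 1/(-9 - 810 + (325/2)/(-1357)) = 1/(-9 - 810 + (325/2)*(-1/1357)) = 1/(-9 - 810 - 325/2714) = 1/(-2223091/2714) = -2714/2223091 ≈ -0.0012208)
(2246981 + f(-590, 1327))*((-1932755 - 1*(-1935694)) + m) = (2246981 + 1327)*((-1932755 - 1*(-1935694)) - 2714/2223091) = 2248308*((-1932755 + 1935694) - 2714/2223091) = 2248308*(2939 - 2714/2223091) = 2248308*(6533661735/2223091) = 14689683948094380/2223091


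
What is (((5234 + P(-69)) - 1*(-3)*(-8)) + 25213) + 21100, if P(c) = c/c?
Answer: 51524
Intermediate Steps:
P(c) = 1
(((5234 + P(-69)) - 1*(-3)*(-8)) + 25213) + 21100 = (((5234 + 1) - 1*(-3)*(-8)) + 25213) + 21100 = ((5235 + 3*(-8)) + 25213) + 21100 = ((5235 - 24) + 25213) + 21100 = (5211 + 25213) + 21100 = 30424 + 21100 = 51524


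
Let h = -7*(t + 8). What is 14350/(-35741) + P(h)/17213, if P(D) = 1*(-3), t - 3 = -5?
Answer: -247113773/615209833 ≈ -0.40167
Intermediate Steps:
t = -2 (t = 3 - 5 = -2)
h = -42 (h = -7*(-2 + 8) = -7*6 = -42)
P(D) = -3
14350/(-35741) + P(h)/17213 = 14350/(-35741) - 3/17213 = 14350*(-1/35741) - 3*1/17213 = -14350/35741 - 3/17213 = -247113773/615209833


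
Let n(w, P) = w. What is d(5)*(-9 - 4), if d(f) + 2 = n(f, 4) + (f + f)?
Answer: -169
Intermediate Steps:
d(f) = -2 + 3*f (d(f) = -2 + (f + (f + f)) = -2 + (f + 2*f) = -2 + 3*f)
d(5)*(-9 - 4) = (-2 + 3*5)*(-9 - 4) = (-2 + 15)*(-13) = 13*(-13) = -169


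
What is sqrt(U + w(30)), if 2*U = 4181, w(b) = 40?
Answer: sqrt(8522)/2 ≈ 46.157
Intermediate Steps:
U = 4181/2 (U = (1/2)*4181 = 4181/2 ≈ 2090.5)
sqrt(U + w(30)) = sqrt(4181/2 + 40) = sqrt(4261/2) = sqrt(8522)/2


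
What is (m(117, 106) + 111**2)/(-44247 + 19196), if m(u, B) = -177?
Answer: -12144/25051 ≈ -0.48477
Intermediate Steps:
(m(117, 106) + 111**2)/(-44247 + 19196) = (-177 + 111**2)/(-44247 + 19196) = (-177 + 12321)/(-25051) = 12144*(-1/25051) = -12144/25051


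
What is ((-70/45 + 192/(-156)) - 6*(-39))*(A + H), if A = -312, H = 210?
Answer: -919768/39 ≈ -23584.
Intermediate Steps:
((-70/45 + 192/(-156)) - 6*(-39))*(A + H) = ((-70/45 + 192/(-156)) - 6*(-39))*(-312 + 210) = ((-70*1/45 + 192*(-1/156)) + 234)*(-102) = ((-14/9 - 16/13) + 234)*(-102) = (-326/117 + 234)*(-102) = (27052/117)*(-102) = -919768/39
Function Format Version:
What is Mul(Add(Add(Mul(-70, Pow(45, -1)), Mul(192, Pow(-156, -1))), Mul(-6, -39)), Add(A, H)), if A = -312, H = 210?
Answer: Rational(-919768, 39) ≈ -23584.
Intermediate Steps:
Mul(Add(Add(Mul(-70, Pow(45, -1)), Mul(192, Pow(-156, -1))), Mul(-6, -39)), Add(A, H)) = Mul(Add(Add(Mul(-70, Pow(45, -1)), Mul(192, Pow(-156, -1))), Mul(-6, -39)), Add(-312, 210)) = Mul(Add(Add(Mul(-70, Rational(1, 45)), Mul(192, Rational(-1, 156))), 234), -102) = Mul(Add(Add(Rational(-14, 9), Rational(-16, 13)), 234), -102) = Mul(Add(Rational(-326, 117), 234), -102) = Mul(Rational(27052, 117), -102) = Rational(-919768, 39)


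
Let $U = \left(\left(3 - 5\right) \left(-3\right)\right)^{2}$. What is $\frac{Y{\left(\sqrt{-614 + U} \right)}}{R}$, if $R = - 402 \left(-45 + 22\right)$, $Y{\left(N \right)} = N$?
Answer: $\frac{17 i \sqrt{2}}{9246} \approx 0.0026002 i$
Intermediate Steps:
$U = 36$ ($U = \left(\left(-2\right) \left(-3\right)\right)^{2} = 6^{2} = 36$)
$R = 9246$ ($R = \left(-402\right) \left(-23\right) = 9246$)
$\frac{Y{\left(\sqrt{-614 + U} \right)}}{R} = \frac{\sqrt{-614 + 36}}{9246} = \sqrt{-578} \cdot \frac{1}{9246} = 17 i \sqrt{2} \cdot \frac{1}{9246} = \frac{17 i \sqrt{2}}{9246}$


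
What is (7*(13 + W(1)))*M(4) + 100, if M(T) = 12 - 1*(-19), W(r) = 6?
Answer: 4223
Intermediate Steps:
M(T) = 31 (M(T) = 12 + 19 = 31)
(7*(13 + W(1)))*M(4) + 100 = (7*(13 + 6))*31 + 100 = (7*19)*31 + 100 = 133*31 + 100 = 4123 + 100 = 4223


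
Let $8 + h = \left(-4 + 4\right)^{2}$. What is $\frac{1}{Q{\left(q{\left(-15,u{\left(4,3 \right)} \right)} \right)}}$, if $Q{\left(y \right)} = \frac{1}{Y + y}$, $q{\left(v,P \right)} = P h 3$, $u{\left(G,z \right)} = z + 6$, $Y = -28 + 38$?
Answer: $-206$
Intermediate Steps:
$Y = 10$
$h = -8$ ($h = -8 + \left(-4 + 4\right)^{2} = -8 + 0^{2} = -8 + 0 = -8$)
$u{\left(G,z \right)} = 6 + z$
$q{\left(v,P \right)} = - 24 P$ ($q{\left(v,P \right)} = P \left(-8\right) 3 = - 8 P 3 = - 24 P$)
$Q{\left(y \right)} = \frac{1}{10 + y}$
$\frac{1}{Q{\left(q{\left(-15,u{\left(4,3 \right)} \right)} \right)}} = \frac{1}{\frac{1}{10 - 24 \left(6 + 3\right)}} = \frac{1}{\frac{1}{10 - 216}} = \frac{1}{\frac{1}{-206}} = \frac{1}{- \frac{1}{206}} = -206$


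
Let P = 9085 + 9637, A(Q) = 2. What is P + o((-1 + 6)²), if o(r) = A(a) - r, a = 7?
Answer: 18699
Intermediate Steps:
P = 18722
o(r) = 2 - r
P + o((-1 + 6)²) = 18722 + (2 - (-1 + 6)²) = 18722 + (2 - 1*5²) = 18722 + (2 - 1*25) = 18722 + (2 - 25) = 18722 - 23 = 18699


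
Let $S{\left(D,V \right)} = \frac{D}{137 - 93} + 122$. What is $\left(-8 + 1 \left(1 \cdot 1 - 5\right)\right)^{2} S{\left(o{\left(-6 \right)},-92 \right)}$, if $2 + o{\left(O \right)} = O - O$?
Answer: $\frac{193176}{11} \approx 17561.0$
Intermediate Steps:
$o{\left(O \right)} = -2$ ($o{\left(O \right)} = -2 + \left(O - O\right) = -2 + 0 = -2$)
$S{\left(D,V \right)} = 122 + \frac{D}{44}$ ($S{\left(D,V \right)} = \frac{D}{44} + 122 = 122 + \frac{D}{44}$)
$\left(-8 + 1 \left(1 \cdot 1 - 5\right)\right)^{2} S{\left(o{\left(-6 \right)},-92 \right)} = \left(-8 + 1 \left(1 \cdot 1 - 5\right)\right)^{2} \left(122 + \frac{1}{44} \left(-2\right)\right) = \left(-8 + 1 \left(1 - 5\right)\right)^{2} \left(122 - \frac{1}{22}\right) = \left(-8 + 1 \left(-4\right)\right)^{2} \cdot \frac{2683}{22} = \left(-8 - 4\right)^{2} \cdot \frac{2683}{22} = \left(-12\right)^{2} \cdot \frac{2683}{22} = 144 \cdot \frac{2683}{22} = \frac{193176}{11}$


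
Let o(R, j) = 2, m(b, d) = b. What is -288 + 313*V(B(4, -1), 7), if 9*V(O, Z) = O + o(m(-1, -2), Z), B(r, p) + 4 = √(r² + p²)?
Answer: -3218/9 + 313*√17/9 ≈ -214.16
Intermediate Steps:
B(r, p) = -4 + √(p² + r²) (B(r, p) = -4 + √(r² + p²) = -4 + √(p² + r²))
V(O, Z) = 2/9 + O/9 (V(O, Z) = (O + 2)/9 = (2 + O)/9 = 2/9 + O/9)
-288 + 313*V(B(4, -1), 7) = -288 + 313*(2/9 + (-4 + √((-1)² + 4²))/9) = -288 + 313*(2/9 + (-4 + √(1 + 16))/9) = -288 + 313*(2/9 + (-4 + √17)/9) = -288 + 313*(2/9 + (-4/9 + √17/9)) = -288 + 313*(-2/9 + √17/9) = -288 + (-626/9 + 313*√17/9) = -3218/9 + 313*√17/9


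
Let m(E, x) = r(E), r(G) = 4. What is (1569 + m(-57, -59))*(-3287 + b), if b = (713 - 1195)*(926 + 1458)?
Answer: -1812685875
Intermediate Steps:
m(E, x) = 4
b = -1149088 (b = -482*2384 = -1149088)
(1569 + m(-57, -59))*(-3287 + b) = (1569 + 4)*(-3287 - 1149088) = 1573*(-1152375) = -1812685875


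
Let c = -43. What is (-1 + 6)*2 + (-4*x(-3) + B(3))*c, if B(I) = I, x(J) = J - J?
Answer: -119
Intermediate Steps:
x(J) = 0
(-1 + 6)*2 + (-4*x(-3) + B(3))*c = (-1 + 6)*2 + (-4*0 + 3)*(-43) = 5*2 + (0 + 3)*(-43) = 10 + 3*(-43) = 10 - 129 = -119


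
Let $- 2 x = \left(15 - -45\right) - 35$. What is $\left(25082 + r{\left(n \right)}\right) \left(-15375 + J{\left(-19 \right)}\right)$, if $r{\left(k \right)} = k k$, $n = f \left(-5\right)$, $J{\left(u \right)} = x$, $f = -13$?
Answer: $- \frac{901922925}{2} \approx -4.5096 \cdot 10^{8}$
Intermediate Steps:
$x = - \frac{25}{2}$ ($x = - \frac{\left(15 - -45\right) - 35}{2} = - \frac{\left(15 + 45\right) - 35}{2} = - \frac{60 - 35}{2} = \left(- \frac{1}{2}\right) 25 = - \frac{25}{2} \approx -12.5$)
$J{\left(u \right)} = - \frac{25}{2}$
$n = 65$ ($n = \left(-13\right) \left(-5\right) = 65$)
$r{\left(k \right)} = k^{2}$
$\left(25082 + r{\left(n \right)}\right) \left(-15375 + J{\left(-19 \right)}\right) = \left(25082 + 65^{2}\right) \left(-15375 - \frac{25}{2}\right) = \left(25082 + 4225\right) \left(- \frac{30775}{2}\right) = 29307 \left(- \frac{30775}{2}\right) = - \frac{901922925}{2}$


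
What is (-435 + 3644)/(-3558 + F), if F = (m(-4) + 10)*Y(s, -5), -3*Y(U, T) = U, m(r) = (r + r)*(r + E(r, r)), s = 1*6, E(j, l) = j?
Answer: -3209/3706 ≈ -0.86589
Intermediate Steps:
s = 6
m(r) = 4*r**2 (m(r) = (r + r)*(r + r) = (2*r)*(2*r) = 4*r**2)
Y(U, T) = -U/3
F = -148 (F = (4*(-4)**2 + 10)*(-1/3*6) = (4*16 + 10)*(-2) = (64 + 10)*(-2) = 74*(-2) = -148)
(-435 + 3644)/(-3558 + F) = (-435 + 3644)/(-3558 - 148) = 3209/(-3706) = 3209*(-1/3706) = -3209/3706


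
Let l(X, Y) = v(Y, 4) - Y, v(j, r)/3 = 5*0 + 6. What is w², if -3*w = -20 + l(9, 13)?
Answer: 25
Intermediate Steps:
v(j, r) = 18 (v(j, r) = 3*(5*0 + 6) = 3*(0 + 6) = 3*6 = 18)
l(X, Y) = 18 - Y
w = 5 (w = -(-20 + (18 - 1*13))/3 = -(-20 + (18 - 13))/3 = -(-20 + 5)/3 = -⅓*(-15) = 5)
w² = 5² = 25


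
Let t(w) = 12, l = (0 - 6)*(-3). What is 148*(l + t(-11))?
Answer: 4440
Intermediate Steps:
l = 18 (l = -6*(-3) = 18)
148*(l + t(-11)) = 148*(18 + 12) = 148*30 = 4440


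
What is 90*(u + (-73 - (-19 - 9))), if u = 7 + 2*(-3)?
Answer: -3960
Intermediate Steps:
u = 1 (u = 7 - 6 = 1)
90*(u + (-73 - (-19 - 9))) = 90*(1 + (-73 - (-19 - 9))) = 90*(1 + (-73 - 1*(-28))) = 90*(1 + (-73 + 28)) = 90*(1 - 45) = 90*(-44) = -3960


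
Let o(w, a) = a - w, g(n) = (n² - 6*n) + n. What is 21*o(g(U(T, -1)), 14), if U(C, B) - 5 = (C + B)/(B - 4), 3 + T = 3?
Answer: 6804/25 ≈ 272.16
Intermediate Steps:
T = 0 (T = -3 + 3 = 0)
U(C, B) = 5 + (B + C)/(-4 + B) (U(C, B) = 5 + (C + B)/(B - 4) = 5 + (B + C)/(-4 + B))
g(n) = n² - 5*n
21*o(g(U(T, -1)), 14) = 21*(14 - (-20 + 0 + 6*(-1))/(-4 - 1)*(-5 + (-20 + 0 + 6*(-1))/(-4 - 1))) = 21*(14 - (-20 + 0 - 6)/(-5)*(-5 + (-20 + 0 - 6)/(-5))) = 21*(14 - (-⅕*(-26))*(-5 - ⅕*(-26))) = 21*(14 - 26*(-5 + 26/5)/5) = 21*(14 - 26/(5*5)) = 21*(14 - 1*26/25) = 21*(14 - 26/25) = 21*(324/25) = 6804/25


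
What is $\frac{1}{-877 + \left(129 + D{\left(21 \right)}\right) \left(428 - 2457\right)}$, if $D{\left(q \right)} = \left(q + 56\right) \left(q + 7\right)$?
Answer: $- \frac{1}{4637142} \approx -2.1565 \cdot 10^{-7}$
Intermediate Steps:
$D{\left(q \right)} = \left(7 + q\right) \left(56 + q\right)$ ($D{\left(q \right)} = \left(56 + q\right) \left(7 + q\right) = \left(7 + q\right) \left(56 + q\right)$)
$\frac{1}{-877 + \left(129 + D{\left(21 \right)}\right) \left(428 - 2457\right)} = \frac{1}{-877 + \left(129 + \left(392 + 21^{2} + 63 \cdot 21\right)\right) \left(428 - 2457\right)} = \frac{1}{-877 + \left(129 + \left(392 + 441 + 1323\right)\right) \left(-2029\right)} = \frac{1}{-877 + \left(129 + 2156\right) \left(-2029\right)} = \frac{1}{-877 + 2285 \left(-2029\right)} = \frac{1}{-877 - 4636265} = \frac{1}{-4637142} = - \frac{1}{4637142}$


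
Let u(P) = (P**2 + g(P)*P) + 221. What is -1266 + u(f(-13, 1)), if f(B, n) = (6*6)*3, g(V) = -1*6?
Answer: 9971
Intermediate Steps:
g(V) = -6
f(B, n) = 108 (f(B, n) = 36*3 = 108)
u(P) = 221 + P**2 - 6*P (u(P) = (P**2 - 6*P) + 221 = 221 + P**2 - 6*P)
-1266 + u(f(-13, 1)) = -1266 + (221 + 108**2 - 6*108) = -1266 + (221 + 11664 - 648) = -1266 + 11237 = 9971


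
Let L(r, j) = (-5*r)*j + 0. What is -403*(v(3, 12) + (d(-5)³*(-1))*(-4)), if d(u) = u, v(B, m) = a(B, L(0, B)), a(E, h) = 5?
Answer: 199485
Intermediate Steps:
L(r, j) = -5*j*r (L(r, j) = -5*j*r + 0 = -5*j*r)
v(B, m) = 5
-403*(v(3, 12) + (d(-5)³*(-1))*(-4)) = -403*(5 + ((-5)³*(-1))*(-4)) = -403*(5 - 125*(-1)*(-4)) = -403*(5 + 125*(-4)) = -403*(5 - 500) = -403*(-495) = 199485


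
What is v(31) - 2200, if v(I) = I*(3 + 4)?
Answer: -1983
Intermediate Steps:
v(I) = 7*I (v(I) = I*7 = 7*I)
v(31) - 2200 = 7*31 - 2200 = 217 - 2200 = -1983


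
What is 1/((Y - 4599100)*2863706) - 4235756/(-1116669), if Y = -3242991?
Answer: 95124249140500923307/25077530472358481574 ≈ 3.7932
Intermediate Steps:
1/((Y - 4599100)*2863706) - 4235756/(-1116669) = 1/(-3242991 - 4599100*2863706) - 4235756/(-1116669) = (1/2863706)/(-7842091) - 4235756*(-1/1116669) = -1/7842091*1/2863706 + 4235756/1116669 = -1/22457443049246 + 4235756/1116669 = 95124249140500923307/25077530472358481574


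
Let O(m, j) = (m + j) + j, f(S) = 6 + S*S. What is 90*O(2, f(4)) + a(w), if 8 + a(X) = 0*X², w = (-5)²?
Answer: 4132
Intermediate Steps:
f(S) = 6 + S²
w = 25
O(m, j) = m + 2*j (O(m, j) = (j + m) + j = m + 2*j)
a(X) = -8 (a(X) = -8 + 0*X² = -8 + 0 = -8)
90*O(2, f(4)) + a(w) = 90*(2 + 2*(6 + 4²)) - 8 = 90*(2 + 2*(6 + 16)) - 8 = 90*(2 + 2*22) - 8 = 90*(2 + 44) - 8 = 90*46 - 8 = 4140 - 8 = 4132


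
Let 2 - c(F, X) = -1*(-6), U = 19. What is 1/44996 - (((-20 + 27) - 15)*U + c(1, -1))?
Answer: 7019377/44996 ≈ 156.00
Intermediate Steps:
c(F, X) = -4 (c(F, X) = 2 - (-1)*(-6) = 2 - 1*6 = 2 - 6 = -4)
1/44996 - (((-20 + 27) - 15)*U + c(1, -1)) = 1/44996 - (((-20 + 27) - 15)*19 - 4) = 1/44996 - ((7 - 15)*19 - 4) = 1/44996 - (-8*19 - 4) = 1/44996 - (-152 - 4) = 1/44996 - 1*(-156) = 1/44996 + 156 = 7019377/44996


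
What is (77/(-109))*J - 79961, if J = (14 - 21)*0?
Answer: -79961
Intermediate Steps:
J = 0 (J = -7*0 = 0)
(77/(-109))*J - 79961 = (77/(-109))*0 - 79961 = (77*(-1/109))*0 - 79961 = -77/109*0 - 79961 = 0 - 79961 = -79961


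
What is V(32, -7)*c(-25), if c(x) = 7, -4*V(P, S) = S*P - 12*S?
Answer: 245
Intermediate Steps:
V(P, S) = 3*S - P*S/4 (V(P, S) = -(S*P - 12*S)/4 = -(P*S - 12*S)/4 = -(-12*S + P*S)/4 = 3*S - P*S/4)
V(32, -7)*c(-25) = ((1/4)*(-7)*(12 - 1*32))*7 = ((1/4)*(-7)*(12 - 32))*7 = ((1/4)*(-7)*(-20))*7 = 35*7 = 245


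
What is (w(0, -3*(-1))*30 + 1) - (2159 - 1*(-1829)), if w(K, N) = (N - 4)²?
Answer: -3957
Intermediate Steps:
w(K, N) = (-4 + N)²
(w(0, -3*(-1))*30 + 1) - (2159 - 1*(-1829)) = ((-4 - 3*(-1))²*30 + 1) - (2159 - 1*(-1829)) = ((-4 + 3)²*30 + 1) - (2159 + 1829) = ((-1)²*30 + 1) - 1*3988 = (1*30 + 1) - 3988 = (30 + 1) - 3988 = 31 - 3988 = -3957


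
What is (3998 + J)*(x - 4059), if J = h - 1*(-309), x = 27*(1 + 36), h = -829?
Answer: -10642680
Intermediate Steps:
x = 999 (x = 27*37 = 999)
J = -520 (J = -829 - 1*(-309) = -829 + 309 = -520)
(3998 + J)*(x - 4059) = (3998 - 520)*(999 - 4059) = 3478*(-3060) = -10642680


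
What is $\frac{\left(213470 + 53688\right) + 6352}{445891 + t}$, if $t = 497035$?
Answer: $\frac{136755}{471463} \approx 0.29007$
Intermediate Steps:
$\frac{\left(213470 + 53688\right) + 6352}{445891 + t} = \frac{\left(213470 + 53688\right) + 6352}{445891 + 497035} = \frac{267158 + 6352}{942926} = 273510 \cdot \frac{1}{942926} = \frac{136755}{471463}$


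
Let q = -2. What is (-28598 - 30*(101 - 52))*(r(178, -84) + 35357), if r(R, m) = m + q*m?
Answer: -1065639988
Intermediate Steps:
r(R, m) = -m (r(R, m) = m - 2*m = -m)
(-28598 - 30*(101 - 52))*(r(178, -84) + 35357) = (-28598 - 30*(101 - 52))*(-1*(-84) + 35357) = (-28598 - 30*49)*(84 + 35357) = (-28598 - 1470)*35441 = -30068*35441 = -1065639988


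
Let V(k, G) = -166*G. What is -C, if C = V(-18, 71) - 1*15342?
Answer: 27128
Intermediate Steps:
C = -27128 (C = -166*71 - 1*15342 = -11786 - 15342 = -27128)
-C = -1*(-27128) = 27128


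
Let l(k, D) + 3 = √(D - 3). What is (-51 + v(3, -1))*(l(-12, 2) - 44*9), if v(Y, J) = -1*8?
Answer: 23541 - 59*I ≈ 23541.0 - 59.0*I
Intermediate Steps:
v(Y, J) = -8
l(k, D) = -3 + √(-3 + D) (l(k, D) = -3 + √(D - 3) = -3 + √(-3 + D))
(-51 + v(3, -1))*(l(-12, 2) - 44*9) = (-51 - 8)*((-3 + √(-3 + 2)) - 44*9) = -59*((-3 + √(-1)) - 396) = -59*((-3 + I) - 396) = -59*(-399 + I) = 23541 - 59*I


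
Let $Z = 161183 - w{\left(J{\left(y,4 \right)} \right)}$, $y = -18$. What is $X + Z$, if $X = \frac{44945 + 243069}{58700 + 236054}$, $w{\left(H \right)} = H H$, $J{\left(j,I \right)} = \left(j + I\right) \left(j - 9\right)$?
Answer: $\frac{2696995730}{147377} \approx 18300.0$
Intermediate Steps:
$J{\left(j,I \right)} = \left(-9 + j\right) \left(I + j\right)$ ($J{\left(j,I \right)} = \left(I + j\right) \left(-9 + j\right) = \left(-9 + j\right) \left(I + j\right)$)
$w{\left(H \right)} = H^{2}$
$Z = 18299$ ($Z = 161183 - \left(\left(-18\right)^{2} - 36 - -162 + 4 \left(-18\right)\right)^{2} = 161183 - \left(324 - 36 + 162 - 72\right)^{2} = 161183 - 378^{2} = 161183 - 142884 = 18299$)
$X = \frac{144007}{147377}$ ($X = \frac{288014}{294754} = 288014 \cdot \frac{1}{294754} = \frac{144007}{147377} \approx 0.97713$)
$X + Z = \frac{144007}{147377} + 18299 = \frac{2696995730}{147377}$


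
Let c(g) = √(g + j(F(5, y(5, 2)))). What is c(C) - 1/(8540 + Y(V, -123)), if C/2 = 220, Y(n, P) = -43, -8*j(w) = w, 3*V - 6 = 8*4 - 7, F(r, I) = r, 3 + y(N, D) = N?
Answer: -1/8497 + √7030/4 ≈ 20.961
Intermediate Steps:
y(N, D) = -3 + N
V = 31/3 (V = 2 + (8*4 - 7)/3 = 2 + (32 - 7)/3 = 2 + (⅓)*25 = 2 + 25/3 = 31/3 ≈ 10.333)
j(w) = -w/8
C = 440 (C = 2*220 = 440)
c(g) = √(-5/8 + g) (c(g) = √(g - ⅛*5) = √(g - 5/8) = √(-5/8 + g))
c(C) - 1/(8540 + Y(V, -123)) = √(-10 + 16*440)/4 - 1/(8540 - 43) = √(-10 + 7040)/4 - 1/8497 = √7030/4 - 1*1/8497 = √7030/4 - 1/8497 = -1/8497 + √7030/4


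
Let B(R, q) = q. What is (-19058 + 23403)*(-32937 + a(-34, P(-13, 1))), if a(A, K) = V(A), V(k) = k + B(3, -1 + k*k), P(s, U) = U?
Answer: -138240520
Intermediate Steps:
V(k) = -1 + k + k**2 (V(k) = k + (-1 + k*k) = k + (-1 + k**2) = -1 + k + k**2)
a(A, K) = -1 + A + A**2
(-19058 + 23403)*(-32937 + a(-34, P(-13, 1))) = (-19058 + 23403)*(-32937 + (-1 - 34 + (-34)**2)) = 4345*(-32937 + (-1 - 34 + 1156)) = 4345*(-32937 + 1121) = 4345*(-31816) = -138240520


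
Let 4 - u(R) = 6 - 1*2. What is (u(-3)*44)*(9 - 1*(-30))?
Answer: 0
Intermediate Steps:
u(R) = 0 (u(R) = 4 - (6 - 1*2) = 4 - (6 - 2) = 4 - 1*4 = 4 - 4 = 0)
(u(-3)*44)*(9 - 1*(-30)) = (0*44)*(9 - 1*(-30)) = 0*(9 + 30) = 0*39 = 0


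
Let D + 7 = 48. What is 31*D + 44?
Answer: 1315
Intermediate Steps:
D = 41 (D = -7 + 48 = 41)
31*D + 44 = 31*41 + 44 = 1271 + 44 = 1315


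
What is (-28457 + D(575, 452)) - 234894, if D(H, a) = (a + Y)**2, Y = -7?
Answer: -65326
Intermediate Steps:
D(H, a) = (-7 + a)**2 (D(H, a) = (a - 7)**2 = (-7 + a)**2)
(-28457 + D(575, 452)) - 234894 = (-28457 + (-7 + 452)**2) - 234894 = (-28457 + 445**2) - 234894 = (-28457 + 198025) - 234894 = 169568 - 234894 = -65326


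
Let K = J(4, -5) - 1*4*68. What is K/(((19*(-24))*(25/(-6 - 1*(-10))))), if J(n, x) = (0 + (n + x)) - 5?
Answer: 139/1425 ≈ 0.097544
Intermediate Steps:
J(n, x) = -5 + n + x (J(n, x) = (n + x) - 5 = -5 + n + x)
K = -278 (K = (-5 + 4 - 5) - 1*4*68 = -6 - 4*68 = -6 - 272 = -278)
K/(((19*(-24))*(25/(-6 - 1*(-10))))) = -278/((19*(-24))*(25/(-6 - 1*(-10)))) = -278/((-11400/(-6 + 10))) = -278/((-11400/4)) = -278/((-456*25/4)) = -278/(-2850) = -278*(-1/2850) = 139/1425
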